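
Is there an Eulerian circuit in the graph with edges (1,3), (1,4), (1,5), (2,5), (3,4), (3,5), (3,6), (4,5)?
No (4 vertices have odd degree: {1, 2, 4, 6}; Eulerian circuit requires 0)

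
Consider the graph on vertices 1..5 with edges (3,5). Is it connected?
No, it has 4 components: {1}, {2}, {3, 5}, {4}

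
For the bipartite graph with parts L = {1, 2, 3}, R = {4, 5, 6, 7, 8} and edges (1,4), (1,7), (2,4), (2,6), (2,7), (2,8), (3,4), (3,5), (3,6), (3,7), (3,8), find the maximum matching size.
3 (matching: (1,7), (2,8), (3,6); upper bound min(|L|,|R|) = min(3,5) = 3)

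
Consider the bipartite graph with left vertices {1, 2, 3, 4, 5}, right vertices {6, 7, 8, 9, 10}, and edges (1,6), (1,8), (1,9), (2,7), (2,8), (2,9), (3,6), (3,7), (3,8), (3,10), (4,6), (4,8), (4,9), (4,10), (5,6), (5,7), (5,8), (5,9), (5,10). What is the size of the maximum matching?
5 (matching: (1,9), (2,8), (3,10), (4,6), (5,7); upper bound min(|L|,|R|) = min(5,5) = 5)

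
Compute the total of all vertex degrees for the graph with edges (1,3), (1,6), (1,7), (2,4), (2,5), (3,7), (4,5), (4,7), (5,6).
18 (handshake: sum of degrees = 2|E| = 2 x 9 = 18)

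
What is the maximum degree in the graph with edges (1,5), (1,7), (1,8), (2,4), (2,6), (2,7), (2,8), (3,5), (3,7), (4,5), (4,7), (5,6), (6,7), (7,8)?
6 (attained at vertex 7)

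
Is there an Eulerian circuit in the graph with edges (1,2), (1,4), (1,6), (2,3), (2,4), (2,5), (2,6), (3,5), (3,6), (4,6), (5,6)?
No (6 vertices have odd degree: {1, 2, 3, 4, 5, 6}; Eulerian circuit requires 0)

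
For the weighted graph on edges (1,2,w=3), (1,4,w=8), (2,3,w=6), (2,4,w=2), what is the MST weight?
11 (MST edges: (1,2,w=3), (2,3,w=6), (2,4,w=2); sum of weights 3 + 6 + 2 = 11)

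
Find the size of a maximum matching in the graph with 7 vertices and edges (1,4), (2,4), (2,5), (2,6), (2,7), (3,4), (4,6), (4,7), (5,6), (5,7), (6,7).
3 (matching: (2,6), (3,4), (5,7); upper bound floor(n/2) = floor(7/2) = 3)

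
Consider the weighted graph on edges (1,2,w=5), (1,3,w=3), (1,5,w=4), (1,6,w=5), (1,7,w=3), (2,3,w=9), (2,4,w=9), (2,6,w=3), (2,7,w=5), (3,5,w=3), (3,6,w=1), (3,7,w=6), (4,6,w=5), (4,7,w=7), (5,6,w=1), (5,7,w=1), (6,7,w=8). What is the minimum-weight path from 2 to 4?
8 (path: 2 -> 6 -> 4; weights 3 + 5 = 8)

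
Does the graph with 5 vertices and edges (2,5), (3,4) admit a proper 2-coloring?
Yes. Partition: {1, 2, 3}, {4, 5}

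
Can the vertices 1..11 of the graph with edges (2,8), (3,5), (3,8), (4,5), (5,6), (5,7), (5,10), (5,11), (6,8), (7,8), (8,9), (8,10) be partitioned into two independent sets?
Yes. Partition: {1, 2, 3, 4, 6, 7, 9, 10, 11}, {5, 8}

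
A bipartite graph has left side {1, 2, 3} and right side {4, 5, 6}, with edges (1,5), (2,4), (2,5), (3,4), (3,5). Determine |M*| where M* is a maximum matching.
2 (matching: (1,5), (2,4); upper bound min(|L|,|R|) = min(3,3) = 3)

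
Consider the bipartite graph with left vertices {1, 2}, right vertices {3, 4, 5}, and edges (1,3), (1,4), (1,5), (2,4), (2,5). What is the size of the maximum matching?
2 (matching: (1,5), (2,4); upper bound min(|L|,|R|) = min(2,3) = 2)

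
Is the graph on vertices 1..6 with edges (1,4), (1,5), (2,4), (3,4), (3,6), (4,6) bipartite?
No (odd cycle of length 3: 3 -> 4 -> 6 -> 3)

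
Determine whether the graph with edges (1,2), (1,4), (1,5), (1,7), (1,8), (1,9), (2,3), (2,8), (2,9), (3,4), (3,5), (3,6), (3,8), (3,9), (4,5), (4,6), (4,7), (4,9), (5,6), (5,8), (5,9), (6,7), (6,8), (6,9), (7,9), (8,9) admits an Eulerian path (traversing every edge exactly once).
Yes — and in fact it has an Eulerian circuit (the graph is connected and all 9 vertices have even degree)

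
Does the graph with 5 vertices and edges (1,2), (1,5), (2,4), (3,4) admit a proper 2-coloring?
Yes. Partition: {1, 4}, {2, 3, 5}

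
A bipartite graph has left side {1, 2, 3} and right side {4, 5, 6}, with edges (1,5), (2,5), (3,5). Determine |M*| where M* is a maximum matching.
1 (matching: (1,5); upper bound min(|L|,|R|) = min(3,3) = 3)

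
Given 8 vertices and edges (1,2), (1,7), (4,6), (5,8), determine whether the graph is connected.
No, it has 4 components: {1, 2, 7}, {3}, {4, 6}, {5, 8}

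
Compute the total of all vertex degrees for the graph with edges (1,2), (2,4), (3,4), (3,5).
8 (handshake: sum of degrees = 2|E| = 2 x 4 = 8)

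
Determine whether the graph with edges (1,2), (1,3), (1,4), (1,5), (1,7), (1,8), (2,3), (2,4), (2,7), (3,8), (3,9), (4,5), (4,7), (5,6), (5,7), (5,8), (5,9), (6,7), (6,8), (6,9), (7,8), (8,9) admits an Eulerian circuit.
Yes (the graph is connected and all 9 vertices have even degree)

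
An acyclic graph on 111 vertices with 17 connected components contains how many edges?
94 (Each of the 17 component trees on V_i vertices has V_i - 1 edges; summing gives V - C = 111 - 17 = 94)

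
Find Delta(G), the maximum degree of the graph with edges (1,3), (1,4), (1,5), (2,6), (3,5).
3 (attained at vertex 1)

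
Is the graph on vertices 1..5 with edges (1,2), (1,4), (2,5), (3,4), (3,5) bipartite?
No (odd cycle of length 5: 3 -> 4 -> 1 -> 2 -> 5 -> 3)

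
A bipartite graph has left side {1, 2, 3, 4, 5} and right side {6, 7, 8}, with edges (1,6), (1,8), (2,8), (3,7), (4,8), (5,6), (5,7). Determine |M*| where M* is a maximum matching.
3 (matching: (1,8), (3,7), (5,6); upper bound min(|L|,|R|) = min(5,3) = 3)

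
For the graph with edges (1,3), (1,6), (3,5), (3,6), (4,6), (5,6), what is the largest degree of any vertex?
4 (attained at vertex 6)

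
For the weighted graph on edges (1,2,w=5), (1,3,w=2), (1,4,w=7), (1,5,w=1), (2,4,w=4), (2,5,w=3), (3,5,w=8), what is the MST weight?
10 (MST edges: (1,3,w=2), (1,5,w=1), (2,4,w=4), (2,5,w=3); sum of weights 2 + 1 + 4 + 3 = 10)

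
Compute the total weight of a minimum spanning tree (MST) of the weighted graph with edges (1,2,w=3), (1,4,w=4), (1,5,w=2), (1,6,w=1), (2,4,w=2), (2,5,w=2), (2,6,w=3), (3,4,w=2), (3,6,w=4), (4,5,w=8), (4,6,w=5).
9 (MST edges: (1,5,w=2), (1,6,w=1), (2,4,w=2), (2,5,w=2), (3,4,w=2); sum of weights 2 + 1 + 2 + 2 + 2 = 9)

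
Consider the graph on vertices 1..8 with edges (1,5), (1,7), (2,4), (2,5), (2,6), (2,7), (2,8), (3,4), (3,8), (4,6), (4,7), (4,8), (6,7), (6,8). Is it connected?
Yes (BFS from 1 visits [1, 5, 7, 2, 4, 6, 8, 3] — all 8 vertices reached)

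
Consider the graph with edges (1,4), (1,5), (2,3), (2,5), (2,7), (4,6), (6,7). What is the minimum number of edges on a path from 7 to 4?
2 (path: 7 -> 6 -> 4, 2 edges)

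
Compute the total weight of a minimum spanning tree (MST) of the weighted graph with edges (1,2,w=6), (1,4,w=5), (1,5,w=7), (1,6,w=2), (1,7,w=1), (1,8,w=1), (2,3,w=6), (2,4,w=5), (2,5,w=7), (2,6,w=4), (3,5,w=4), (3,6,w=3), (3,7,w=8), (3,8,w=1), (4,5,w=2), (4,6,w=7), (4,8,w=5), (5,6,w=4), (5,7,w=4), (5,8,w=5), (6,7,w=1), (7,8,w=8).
14 (MST edges: (1,7,w=1), (1,8,w=1), (2,6,w=4), (3,5,w=4), (3,8,w=1), (4,5,w=2), (6,7,w=1); sum of weights 1 + 1 + 4 + 4 + 1 + 2 + 1 = 14)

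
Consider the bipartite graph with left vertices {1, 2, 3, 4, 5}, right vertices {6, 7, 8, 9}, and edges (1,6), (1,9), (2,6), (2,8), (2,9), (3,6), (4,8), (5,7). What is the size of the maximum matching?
4 (matching: (1,9), (2,8), (3,6), (5,7); upper bound min(|L|,|R|) = min(5,4) = 4)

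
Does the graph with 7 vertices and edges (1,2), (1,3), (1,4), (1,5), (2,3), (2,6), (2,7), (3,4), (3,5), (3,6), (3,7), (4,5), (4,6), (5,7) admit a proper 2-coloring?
No (odd cycle of length 3: 3 -> 1 -> 4 -> 3)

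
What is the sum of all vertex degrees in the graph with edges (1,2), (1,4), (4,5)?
6 (handshake: sum of degrees = 2|E| = 2 x 3 = 6)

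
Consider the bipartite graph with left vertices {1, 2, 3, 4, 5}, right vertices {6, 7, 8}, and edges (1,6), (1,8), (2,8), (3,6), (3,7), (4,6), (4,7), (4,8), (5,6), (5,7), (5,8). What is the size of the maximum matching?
3 (matching: (1,8), (3,7), (4,6); upper bound min(|L|,|R|) = min(5,3) = 3)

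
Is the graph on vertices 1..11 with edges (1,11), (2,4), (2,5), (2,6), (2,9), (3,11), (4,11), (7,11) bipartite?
Yes. Partition: {1, 3, 4, 5, 6, 7, 8, 9, 10}, {2, 11}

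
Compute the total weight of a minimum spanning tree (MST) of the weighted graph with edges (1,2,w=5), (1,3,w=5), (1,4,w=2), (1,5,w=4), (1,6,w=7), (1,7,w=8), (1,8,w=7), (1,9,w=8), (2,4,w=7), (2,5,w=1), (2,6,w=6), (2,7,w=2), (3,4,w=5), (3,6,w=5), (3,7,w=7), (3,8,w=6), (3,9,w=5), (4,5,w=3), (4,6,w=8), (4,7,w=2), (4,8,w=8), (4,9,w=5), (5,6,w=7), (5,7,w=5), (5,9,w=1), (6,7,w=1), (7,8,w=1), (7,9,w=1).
14 (MST edges: (1,3,w=5), (1,4,w=2), (2,5,w=1), (4,7,w=2), (5,9,w=1), (6,7,w=1), (7,8,w=1), (7,9,w=1); sum of weights 5 + 2 + 1 + 2 + 1 + 1 + 1 + 1 = 14)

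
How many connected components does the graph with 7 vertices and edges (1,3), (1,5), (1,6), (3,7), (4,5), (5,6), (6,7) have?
2 (components: {1, 3, 4, 5, 6, 7}, {2})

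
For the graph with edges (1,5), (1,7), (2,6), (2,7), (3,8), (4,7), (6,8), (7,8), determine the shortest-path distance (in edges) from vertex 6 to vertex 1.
3 (path: 6 -> 2 -> 7 -> 1, 3 edges)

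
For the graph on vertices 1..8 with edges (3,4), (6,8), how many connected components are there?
6 (components: {1}, {2}, {3, 4}, {5}, {6, 8}, {7})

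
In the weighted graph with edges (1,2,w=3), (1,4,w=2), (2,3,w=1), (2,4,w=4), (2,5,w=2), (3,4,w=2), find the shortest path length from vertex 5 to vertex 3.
3 (path: 5 -> 2 -> 3; weights 2 + 1 = 3)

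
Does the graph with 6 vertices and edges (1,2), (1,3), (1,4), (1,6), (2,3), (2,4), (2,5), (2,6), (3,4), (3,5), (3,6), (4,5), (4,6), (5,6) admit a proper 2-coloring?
No (odd cycle of length 3: 2 -> 1 -> 4 -> 2)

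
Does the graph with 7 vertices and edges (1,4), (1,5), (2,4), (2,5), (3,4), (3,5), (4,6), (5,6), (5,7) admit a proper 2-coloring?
Yes. Partition: {1, 2, 3, 6, 7}, {4, 5}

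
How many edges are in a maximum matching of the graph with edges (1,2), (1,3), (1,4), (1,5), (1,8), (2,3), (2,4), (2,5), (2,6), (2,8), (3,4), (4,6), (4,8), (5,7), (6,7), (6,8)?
4 (matching: (1,3), (2,8), (4,6), (5,7); upper bound floor(n/2) = floor(8/2) = 4)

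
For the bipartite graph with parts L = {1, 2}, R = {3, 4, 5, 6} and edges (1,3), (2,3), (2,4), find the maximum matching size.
2 (matching: (1,3), (2,4); upper bound min(|L|,|R|) = min(2,4) = 2)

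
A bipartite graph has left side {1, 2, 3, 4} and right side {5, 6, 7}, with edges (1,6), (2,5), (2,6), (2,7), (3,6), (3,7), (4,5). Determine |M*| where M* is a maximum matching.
3 (matching: (1,6), (2,7), (4,5); upper bound min(|L|,|R|) = min(4,3) = 3)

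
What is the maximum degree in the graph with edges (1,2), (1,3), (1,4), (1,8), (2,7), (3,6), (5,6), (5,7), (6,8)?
4 (attained at vertex 1)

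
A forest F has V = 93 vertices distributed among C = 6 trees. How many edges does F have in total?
87 (Each of the 6 component trees on V_i vertices has V_i - 1 edges; summing gives V - C = 93 - 6 = 87)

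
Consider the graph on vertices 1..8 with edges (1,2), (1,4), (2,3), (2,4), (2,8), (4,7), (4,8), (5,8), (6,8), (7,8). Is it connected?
Yes (BFS from 1 visits [1, 2, 4, 3, 8, 7, 5, 6] — all 8 vertices reached)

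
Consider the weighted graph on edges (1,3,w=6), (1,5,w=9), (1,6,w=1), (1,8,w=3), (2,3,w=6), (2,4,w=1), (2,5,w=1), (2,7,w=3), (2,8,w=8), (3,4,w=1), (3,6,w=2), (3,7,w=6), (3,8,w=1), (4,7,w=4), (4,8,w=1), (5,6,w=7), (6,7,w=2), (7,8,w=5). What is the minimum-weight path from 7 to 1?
3 (path: 7 -> 6 -> 1; weights 2 + 1 = 3)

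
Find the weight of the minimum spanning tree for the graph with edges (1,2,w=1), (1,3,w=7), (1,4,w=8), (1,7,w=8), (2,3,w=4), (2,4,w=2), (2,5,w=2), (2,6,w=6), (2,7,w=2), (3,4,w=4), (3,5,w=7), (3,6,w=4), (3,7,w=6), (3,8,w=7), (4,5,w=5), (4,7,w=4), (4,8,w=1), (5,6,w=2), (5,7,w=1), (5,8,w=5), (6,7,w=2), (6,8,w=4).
13 (MST edges: (1,2,w=1), (2,3,w=4), (2,4,w=2), (2,5,w=2), (4,8,w=1), (5,6,w=2), (5,7,w=1); sum of weights 1 + 4 + 2 + 2 + 1 + 2 + 1 = 13)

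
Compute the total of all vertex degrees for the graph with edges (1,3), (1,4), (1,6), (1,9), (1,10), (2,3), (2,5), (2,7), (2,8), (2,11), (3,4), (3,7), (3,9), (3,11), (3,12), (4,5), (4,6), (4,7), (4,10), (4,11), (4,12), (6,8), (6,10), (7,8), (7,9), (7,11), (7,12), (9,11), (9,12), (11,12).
60 (handshake: sum of degrees = 2|E| = 2 x 30 = 60)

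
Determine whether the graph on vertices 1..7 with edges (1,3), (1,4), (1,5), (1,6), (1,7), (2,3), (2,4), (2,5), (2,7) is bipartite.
Yes. Partition: {1, 2}, {3, 4, 5, 6, 7}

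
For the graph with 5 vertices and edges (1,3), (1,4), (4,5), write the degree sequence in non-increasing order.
[2, 2, 1, 1, 0] (degrees: deg(1)=2, deg(2)=0, deg(3)=1, deg(4)=2, deg(5)=1)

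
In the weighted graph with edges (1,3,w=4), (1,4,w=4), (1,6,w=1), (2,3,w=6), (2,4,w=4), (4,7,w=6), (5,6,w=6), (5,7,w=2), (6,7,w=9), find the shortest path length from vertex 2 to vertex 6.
9 (path: 2 -> 4 -> 1 -> 6; weights 4 + 4 + 1 = 9)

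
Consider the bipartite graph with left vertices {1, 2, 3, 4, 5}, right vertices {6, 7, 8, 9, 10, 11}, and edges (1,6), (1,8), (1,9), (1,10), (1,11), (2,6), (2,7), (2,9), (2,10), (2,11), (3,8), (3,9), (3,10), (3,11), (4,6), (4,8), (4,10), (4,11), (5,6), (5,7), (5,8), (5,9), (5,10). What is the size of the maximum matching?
5 (matching: (1,11), (2,10), (3,9), (4,8), (5,7); upper bound min(|L|,|R|) = min(5,6) = 5)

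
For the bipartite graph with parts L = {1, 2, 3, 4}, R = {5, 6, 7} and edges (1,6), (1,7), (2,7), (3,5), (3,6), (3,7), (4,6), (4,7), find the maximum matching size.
3 (matching: (1,7), (3,5), (4,6); upper bound min(|L|,|R|) = min(4,3) = 3)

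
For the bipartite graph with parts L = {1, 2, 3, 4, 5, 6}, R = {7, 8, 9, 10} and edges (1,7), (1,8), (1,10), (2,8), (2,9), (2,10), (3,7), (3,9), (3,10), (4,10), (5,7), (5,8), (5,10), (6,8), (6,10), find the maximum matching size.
4 (matching: (1,10), (2,9), (3,7), (5,8); upper bound min(|L|,|R|) = min(6,4) = 4)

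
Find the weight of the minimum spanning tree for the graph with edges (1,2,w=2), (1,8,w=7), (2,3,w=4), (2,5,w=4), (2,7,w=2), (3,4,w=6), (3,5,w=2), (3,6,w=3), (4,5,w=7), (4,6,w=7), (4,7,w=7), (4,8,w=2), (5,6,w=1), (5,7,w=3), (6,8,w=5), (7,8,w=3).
15 (MST edges: (1,2,w=2), (2,7,w=2), (3,5,w=2), (4,8,w=2), (5,6,w=1), (5,7,w=3), (7,8,w=3); sum of weights 2 + 2 + 2 + 2 + 1 + 3 + 3 = 15)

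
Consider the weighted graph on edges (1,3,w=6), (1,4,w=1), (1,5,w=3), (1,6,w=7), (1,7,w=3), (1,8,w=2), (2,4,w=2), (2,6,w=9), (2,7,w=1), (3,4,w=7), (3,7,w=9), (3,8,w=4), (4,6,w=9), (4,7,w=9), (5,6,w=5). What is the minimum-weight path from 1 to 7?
3 (path: 1 -> 7; weights 3 = 3)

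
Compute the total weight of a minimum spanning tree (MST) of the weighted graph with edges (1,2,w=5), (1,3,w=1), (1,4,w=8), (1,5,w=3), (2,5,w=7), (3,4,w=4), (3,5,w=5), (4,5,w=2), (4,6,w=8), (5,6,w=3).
14 (MST edges: (1,2,w=5), (1,3,w=1), (1,5,w=3), (4,5,w=2), (5,6,w=3); sum of weights 5 + 1 + 3 + 2 + 3 = 14)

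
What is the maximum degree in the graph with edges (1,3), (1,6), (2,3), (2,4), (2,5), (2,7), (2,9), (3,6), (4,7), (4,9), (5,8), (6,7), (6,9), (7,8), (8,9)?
5 (attained at vertex 2)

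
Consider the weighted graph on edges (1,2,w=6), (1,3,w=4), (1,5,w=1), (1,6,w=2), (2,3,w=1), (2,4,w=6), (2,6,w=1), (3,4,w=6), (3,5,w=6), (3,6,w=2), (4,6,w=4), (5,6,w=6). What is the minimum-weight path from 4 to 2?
5 (path: 4 -> 6 -> 2; weights 4 + 1 = 5)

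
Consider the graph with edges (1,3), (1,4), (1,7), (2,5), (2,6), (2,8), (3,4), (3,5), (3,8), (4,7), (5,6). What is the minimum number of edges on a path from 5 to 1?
2 (path: 5 -> 3 -> 1, 2 edges)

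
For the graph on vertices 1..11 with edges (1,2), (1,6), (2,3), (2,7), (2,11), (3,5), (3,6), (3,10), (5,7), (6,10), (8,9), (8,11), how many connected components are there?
2 (components: {1, 2, 3, 5, 6, 7, 8, 9, 10, 11}, {4})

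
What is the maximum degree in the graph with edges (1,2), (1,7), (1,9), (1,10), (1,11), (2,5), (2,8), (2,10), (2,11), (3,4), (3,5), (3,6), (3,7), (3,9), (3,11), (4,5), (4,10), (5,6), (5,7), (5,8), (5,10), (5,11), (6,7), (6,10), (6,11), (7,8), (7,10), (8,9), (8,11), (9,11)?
8 (attained at vertex 5)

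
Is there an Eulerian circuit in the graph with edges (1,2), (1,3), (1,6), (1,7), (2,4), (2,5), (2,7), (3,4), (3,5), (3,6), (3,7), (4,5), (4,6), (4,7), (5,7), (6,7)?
No (2 vertices have odd degree: {3, 4}; Eulerian circuit requires 0)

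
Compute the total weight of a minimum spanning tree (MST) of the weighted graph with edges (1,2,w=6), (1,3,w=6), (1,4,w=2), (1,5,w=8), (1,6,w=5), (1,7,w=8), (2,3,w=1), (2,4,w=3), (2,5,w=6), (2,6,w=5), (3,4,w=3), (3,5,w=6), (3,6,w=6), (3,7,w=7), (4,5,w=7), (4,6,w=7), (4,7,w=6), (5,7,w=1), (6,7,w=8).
18 (MST edges: (1,4,w=2), (1,6,w=5), (2,3,w=1), (2,4,w=3), (2,5,w=6), (5,7,w=1); sum of weights 2 + 5 + 1 + 3 + 6 + 1 = 18)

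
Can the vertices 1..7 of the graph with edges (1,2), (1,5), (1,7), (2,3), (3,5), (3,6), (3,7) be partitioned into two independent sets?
Yes. Partition: {1, 3, 4}, {2, 5, 6, 7}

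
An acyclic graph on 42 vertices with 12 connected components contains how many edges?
30 (Each of the 12 component trees on V_i vertices has V_i - 1 edges; summing gives V - C = 42 - 12 = 30)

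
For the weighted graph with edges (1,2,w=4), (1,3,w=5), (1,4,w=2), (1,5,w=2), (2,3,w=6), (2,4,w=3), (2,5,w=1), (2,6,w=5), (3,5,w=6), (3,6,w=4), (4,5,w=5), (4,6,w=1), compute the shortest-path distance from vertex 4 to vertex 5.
4 (path: 4 -> 1 -> 5; weights 2 + 2 = 4)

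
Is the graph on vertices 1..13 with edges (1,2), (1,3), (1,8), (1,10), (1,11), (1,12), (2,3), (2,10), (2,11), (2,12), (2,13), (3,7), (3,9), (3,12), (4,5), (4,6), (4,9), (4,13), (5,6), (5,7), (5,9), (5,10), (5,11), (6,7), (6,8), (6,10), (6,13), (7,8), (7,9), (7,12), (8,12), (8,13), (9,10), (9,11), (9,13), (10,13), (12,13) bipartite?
No (odd cycle of length 3: 8 -> 1 -> 12 -> 8)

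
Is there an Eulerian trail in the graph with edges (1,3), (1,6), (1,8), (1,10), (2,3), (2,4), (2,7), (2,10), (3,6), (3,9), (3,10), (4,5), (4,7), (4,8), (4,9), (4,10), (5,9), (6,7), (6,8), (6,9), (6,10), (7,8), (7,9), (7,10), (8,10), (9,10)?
Yes (the graph is connected and exactly 2 vertices have odd degree: {3, 8}; any Eulerian path must start and end at those)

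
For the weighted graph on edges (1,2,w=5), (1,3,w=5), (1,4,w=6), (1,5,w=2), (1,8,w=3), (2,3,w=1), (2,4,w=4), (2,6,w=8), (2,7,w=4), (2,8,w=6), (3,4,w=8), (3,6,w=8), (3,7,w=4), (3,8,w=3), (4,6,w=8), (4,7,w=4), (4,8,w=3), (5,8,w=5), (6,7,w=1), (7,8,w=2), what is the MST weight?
15 (MST edges: (1,5,w=2), (1,8,w=3), (2,3,w=1), (3,8,w=3), (4,8,w=3), (6,7,w=1), (7,8,w=2); sum of weights 2 + 3 + 1 + 3 + 3 + 1 + 2 = 15)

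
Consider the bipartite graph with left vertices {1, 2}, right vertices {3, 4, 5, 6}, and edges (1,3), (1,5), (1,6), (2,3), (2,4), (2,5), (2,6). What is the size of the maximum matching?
2 (matching: (1,6), (2,5); upper bound min(|L|,|R|) = min(2,4) = 2)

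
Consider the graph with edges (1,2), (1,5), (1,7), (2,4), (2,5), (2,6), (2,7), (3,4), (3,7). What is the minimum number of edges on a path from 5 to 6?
2 (path: 5 -> 2 -> 6, 2 edges)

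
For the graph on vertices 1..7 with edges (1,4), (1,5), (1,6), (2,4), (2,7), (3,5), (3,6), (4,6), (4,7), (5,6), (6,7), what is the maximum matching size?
3 (matching: (1,5), (3,6), (4,7); upper bound floor(n/2) = floor(7/2) = 3)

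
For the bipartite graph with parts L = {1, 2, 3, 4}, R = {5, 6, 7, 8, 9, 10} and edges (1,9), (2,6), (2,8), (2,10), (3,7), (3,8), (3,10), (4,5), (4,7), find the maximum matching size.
4 (matching: (1,9), (2,10), (3,8), (4,7); upper bound min(|L|,|R|) = min(4,6) = 4)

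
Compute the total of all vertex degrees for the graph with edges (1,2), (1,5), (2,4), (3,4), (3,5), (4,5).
12 (handshake: sum of degrees = 2|E| = 2 x 6 = 12)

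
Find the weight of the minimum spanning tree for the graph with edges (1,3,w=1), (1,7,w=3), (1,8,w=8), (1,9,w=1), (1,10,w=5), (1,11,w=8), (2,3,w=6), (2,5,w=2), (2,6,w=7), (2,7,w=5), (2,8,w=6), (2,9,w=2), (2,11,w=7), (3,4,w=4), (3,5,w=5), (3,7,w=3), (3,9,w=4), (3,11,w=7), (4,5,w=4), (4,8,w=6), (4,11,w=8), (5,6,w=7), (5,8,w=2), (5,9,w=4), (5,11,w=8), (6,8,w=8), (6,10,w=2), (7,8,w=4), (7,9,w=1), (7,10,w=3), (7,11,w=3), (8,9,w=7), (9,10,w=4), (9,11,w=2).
20 (MST edges: (1,3,w=1), (1,9,w=1), (2,5,w=2), (2,9,w=2), (3,4,w=4), (5,8,w=2), (6,10,w=2), (7,9,w=1), (7,10,w=3), (9,11,w=2); sum of weights 1 + 1 + 2 + 2 + 4 + 2 + 2 + 1 + 3 + 2 = 20)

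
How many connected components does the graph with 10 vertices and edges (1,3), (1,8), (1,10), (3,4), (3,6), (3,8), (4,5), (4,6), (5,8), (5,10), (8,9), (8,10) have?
3 (components: {1, 3, 4, 5, 6, 8, 9, 10}, {2}, {7})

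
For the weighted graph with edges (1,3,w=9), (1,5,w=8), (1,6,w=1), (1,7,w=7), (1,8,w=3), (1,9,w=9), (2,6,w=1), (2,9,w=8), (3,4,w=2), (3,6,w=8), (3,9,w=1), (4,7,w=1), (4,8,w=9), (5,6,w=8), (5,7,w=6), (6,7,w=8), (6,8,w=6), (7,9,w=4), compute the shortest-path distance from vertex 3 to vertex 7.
3 (path: 3 -> 4 -> 7; weights 2 + 1 = 3)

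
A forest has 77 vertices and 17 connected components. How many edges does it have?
60 (Each of the 17 component trees on V_i vertices has V_i - 1 edges; summing gives V - C = 77 - 17 = 60)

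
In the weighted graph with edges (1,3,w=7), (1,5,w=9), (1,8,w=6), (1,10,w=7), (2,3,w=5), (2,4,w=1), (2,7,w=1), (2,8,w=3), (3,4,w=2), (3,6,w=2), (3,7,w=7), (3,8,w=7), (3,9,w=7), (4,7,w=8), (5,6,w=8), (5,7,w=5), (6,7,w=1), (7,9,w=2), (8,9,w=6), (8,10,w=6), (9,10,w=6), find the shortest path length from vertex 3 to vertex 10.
11 (path: 3 -> 6 -> 7 -> 9 -> 10; weights 2 + 1 + 2 + 6 = 11)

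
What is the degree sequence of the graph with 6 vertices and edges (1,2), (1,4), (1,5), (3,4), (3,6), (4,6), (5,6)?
[3, 3, 3, 2, 2, 1] (degrees: deg(1)=3, deg(2)=1, deg(3)=2, deg(4)=3, deg(5)=2, deg(6)=3)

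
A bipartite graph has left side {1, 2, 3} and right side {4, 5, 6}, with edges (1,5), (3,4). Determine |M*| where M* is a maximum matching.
2 (matching: (1,5), (3,4); upper bound min(|L|,|R|) = min(3,3) = 3)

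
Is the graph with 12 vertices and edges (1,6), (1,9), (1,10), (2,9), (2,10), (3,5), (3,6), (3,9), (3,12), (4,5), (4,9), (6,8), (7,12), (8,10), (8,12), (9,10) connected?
No, it has 2 components: {1, 2, 3, 4, 5, 6, 7, 8, 9, 10, 12}, {11}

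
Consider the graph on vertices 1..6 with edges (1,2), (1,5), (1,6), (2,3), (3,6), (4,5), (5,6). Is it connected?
Yes (BFS from 1 visits [1, 2, 5, 6, 3, 4] — all 6 vertices reached)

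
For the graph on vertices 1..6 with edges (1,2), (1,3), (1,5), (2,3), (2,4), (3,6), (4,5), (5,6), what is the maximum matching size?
3 (matching: (1,5), (2,4), (3,6); upper bound floor(n/2) = floor(6/2) = 3)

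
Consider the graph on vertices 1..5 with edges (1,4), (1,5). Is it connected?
No, it has 3 components: {1, 4, 5}, {2}, {3}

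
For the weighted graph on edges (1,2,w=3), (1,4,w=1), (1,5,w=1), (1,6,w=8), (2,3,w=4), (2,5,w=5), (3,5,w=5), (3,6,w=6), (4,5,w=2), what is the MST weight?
15 (MST edges: (1,2,w=3), (1,4,w=1), (1,5,w=1), (2,3,w=4), (3,6,w=6); sum of weights 3 + 1 + 1 + 4 + 6 = 15)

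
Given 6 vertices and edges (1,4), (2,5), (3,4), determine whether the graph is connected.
No, it has 3 components: {1, 3, 4}, {2, 5}, {6}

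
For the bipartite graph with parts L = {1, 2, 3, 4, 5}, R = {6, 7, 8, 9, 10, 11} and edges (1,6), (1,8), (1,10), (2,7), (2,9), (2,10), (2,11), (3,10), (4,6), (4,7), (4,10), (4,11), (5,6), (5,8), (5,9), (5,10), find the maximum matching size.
5 (matching: (1,8), (2,7), (3,10), (4,11), (5,9); upper bound min(|L|,|R|) = min(5,6) = 5)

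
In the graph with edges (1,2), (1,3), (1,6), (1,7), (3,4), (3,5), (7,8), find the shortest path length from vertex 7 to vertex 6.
2 (path: 7 -> 1 -> 6, 2 edges)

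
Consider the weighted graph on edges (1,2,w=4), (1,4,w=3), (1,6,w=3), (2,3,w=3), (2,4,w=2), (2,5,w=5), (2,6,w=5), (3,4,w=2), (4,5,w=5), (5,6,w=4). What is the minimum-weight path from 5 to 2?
5 (path: 5 -> 2; weights 5 = 5)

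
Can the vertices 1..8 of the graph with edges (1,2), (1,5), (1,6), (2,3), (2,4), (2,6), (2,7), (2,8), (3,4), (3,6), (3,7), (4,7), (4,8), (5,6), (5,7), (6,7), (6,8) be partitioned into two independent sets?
No (odd cycle of length 3: 6 -> 1 -> 5 -> 6)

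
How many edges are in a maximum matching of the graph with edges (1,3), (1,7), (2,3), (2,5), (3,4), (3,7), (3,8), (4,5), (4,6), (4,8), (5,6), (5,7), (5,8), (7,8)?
4 (matching: (1,7), (2,3), (4,8), (5,6); upper bound floor(n/2) = floor(8/2) = 4)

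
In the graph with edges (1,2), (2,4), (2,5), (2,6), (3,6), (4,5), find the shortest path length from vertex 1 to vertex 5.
2 (path: 1 -> 2 -> 5, 2 edges)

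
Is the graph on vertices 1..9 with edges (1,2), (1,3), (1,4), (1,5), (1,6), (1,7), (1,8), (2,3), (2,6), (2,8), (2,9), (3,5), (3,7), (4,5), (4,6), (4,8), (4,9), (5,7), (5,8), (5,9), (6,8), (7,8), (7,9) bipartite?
No (odd cycle of length 3: 7 -> 1 -> 5 -> 7)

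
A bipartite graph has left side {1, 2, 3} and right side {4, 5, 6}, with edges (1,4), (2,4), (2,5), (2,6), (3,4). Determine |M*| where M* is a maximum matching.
2 (matching: (1,4), (2,6); upper bound min(|L|,|R|) = min(3,3) = 3)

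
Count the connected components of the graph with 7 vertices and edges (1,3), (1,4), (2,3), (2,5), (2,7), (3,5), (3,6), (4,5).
1 (components: {1, 2, 3, 4, 5, 6, 7})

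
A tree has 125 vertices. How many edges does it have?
124 (A tree on V vertices has V - 1 edges, so 125 - 1 = 124)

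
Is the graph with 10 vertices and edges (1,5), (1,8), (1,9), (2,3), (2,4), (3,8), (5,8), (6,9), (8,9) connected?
No, it has 3 components: {1, 2, 3, 4, 5, 6, 8, 9}, {7}, {10}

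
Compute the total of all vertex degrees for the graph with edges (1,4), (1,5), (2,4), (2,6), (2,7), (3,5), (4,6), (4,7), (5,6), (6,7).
20 (handshake: sum of degrees = 2|E| = 2 x 10 = 20)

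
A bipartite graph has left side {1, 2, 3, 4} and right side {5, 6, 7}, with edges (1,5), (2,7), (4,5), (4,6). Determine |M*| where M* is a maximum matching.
3 (matching: (1,5), (2,7), (4,6); upper bound min(|L|,|R|) = min(4,3) = 3)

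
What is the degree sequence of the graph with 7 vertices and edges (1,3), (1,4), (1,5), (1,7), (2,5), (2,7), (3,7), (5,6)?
[4, 3, 3, 2, 2, 1, 1] (degrees: deg(1)=4, deg(2)=2, deg(3)=2, deg(4)=1, deg(5)=3, deg(6)=1, deg(7)=3)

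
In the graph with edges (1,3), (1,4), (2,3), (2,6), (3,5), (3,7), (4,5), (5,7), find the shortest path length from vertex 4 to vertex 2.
3 (path: 4 -> 5 -> 3 -> 2, 3 edges)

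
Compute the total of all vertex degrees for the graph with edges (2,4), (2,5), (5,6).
6 (handshake: sum of degrees = 2|E| = 2 x 3 = 6)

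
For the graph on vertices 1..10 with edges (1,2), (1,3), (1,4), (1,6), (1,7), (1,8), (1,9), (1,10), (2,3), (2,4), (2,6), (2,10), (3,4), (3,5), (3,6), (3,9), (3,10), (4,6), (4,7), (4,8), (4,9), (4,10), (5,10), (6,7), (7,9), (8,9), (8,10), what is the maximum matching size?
5 (matching: (1,2), (3,5), (4,10), (6,7), (8,9); upper bound floor(n/2) = floor(10/2) = 5)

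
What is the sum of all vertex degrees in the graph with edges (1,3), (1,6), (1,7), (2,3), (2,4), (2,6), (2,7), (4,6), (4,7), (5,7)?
20 (handshake: sum of degrees = 2|E| = 2 x 10 = 20)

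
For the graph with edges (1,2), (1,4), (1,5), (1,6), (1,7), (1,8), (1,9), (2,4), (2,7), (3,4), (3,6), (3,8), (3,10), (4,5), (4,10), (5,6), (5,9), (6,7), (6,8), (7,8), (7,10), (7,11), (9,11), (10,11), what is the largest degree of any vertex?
7 (attained at vertex 1)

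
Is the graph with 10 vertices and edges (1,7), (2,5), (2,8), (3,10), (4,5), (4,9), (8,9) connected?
No, it has 4 components: {1, 7}, {2, 4, 5, 8, 9}, {3, 10}, {6}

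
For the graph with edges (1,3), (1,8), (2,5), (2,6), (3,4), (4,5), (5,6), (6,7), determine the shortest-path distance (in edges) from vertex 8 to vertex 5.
4 (path: 8 -> 1 -> 3 -> 4 -> 5, 4 edges)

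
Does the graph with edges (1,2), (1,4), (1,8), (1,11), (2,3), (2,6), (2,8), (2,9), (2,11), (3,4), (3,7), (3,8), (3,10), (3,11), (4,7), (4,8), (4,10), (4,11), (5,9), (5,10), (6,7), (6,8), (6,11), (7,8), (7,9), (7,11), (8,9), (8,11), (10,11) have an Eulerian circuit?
Yes (the graph is connected and all 11 vertices have even degree)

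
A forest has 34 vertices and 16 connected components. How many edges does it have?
18 (Each of the 16 component trees on V_i vertices has V_i - 1 edges; summing gives V - C = 34 - 16 = 18)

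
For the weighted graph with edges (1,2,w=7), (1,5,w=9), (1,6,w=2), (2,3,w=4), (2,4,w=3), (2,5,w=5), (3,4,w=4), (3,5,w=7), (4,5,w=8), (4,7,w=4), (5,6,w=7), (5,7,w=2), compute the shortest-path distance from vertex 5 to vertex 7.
2 (path: 5 -> 7; weights 2 = 2)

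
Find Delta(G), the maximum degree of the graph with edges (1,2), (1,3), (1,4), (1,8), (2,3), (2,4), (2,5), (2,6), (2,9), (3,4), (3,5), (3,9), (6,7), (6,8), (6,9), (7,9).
6 (attained at vertex 2)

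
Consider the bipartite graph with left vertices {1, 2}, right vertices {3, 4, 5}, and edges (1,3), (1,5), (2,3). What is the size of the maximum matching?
2 (matching: (1,5), (2,3); upper bound min(|L|,|R|) = min(2,3) = 2)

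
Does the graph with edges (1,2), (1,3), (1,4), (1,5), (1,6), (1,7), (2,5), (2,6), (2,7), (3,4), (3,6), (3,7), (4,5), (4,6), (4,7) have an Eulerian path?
Yes (the graph is connected and exactly 2 vertices have odd degree: {4, 5}; any Eulerian path must start and end at those)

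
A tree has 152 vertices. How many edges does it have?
151 (A tree on V vertices has V - 1 edges, so 152 - 1 = 151)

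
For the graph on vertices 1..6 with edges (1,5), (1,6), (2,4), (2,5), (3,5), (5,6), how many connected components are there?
1 (components: {1, 2, 3, 4, 5, 6})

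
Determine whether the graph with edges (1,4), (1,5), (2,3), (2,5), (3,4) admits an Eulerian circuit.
Yes (the graph is connected and all 5 vertices have even degree)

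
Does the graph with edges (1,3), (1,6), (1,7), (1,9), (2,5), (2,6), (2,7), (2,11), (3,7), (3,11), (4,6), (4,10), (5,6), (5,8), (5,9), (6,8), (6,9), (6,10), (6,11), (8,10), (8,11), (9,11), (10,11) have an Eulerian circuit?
No (2 vertices have odd degree: {3, 7}; Eulerian circuit requires 0)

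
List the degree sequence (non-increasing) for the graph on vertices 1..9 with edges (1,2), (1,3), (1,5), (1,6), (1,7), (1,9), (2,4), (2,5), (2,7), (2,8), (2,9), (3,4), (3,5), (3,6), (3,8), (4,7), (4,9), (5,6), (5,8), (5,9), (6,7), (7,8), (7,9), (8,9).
[6, 6, 6, 6, 6, 5, 5, 4, 4] (degrees: deg(1)=6, deg(2)=6, deg(3)=5, deg(4)=4, deg(5)=6, deg(6)=4, deg(7)=6, deg(8)=5, deg(9)=6)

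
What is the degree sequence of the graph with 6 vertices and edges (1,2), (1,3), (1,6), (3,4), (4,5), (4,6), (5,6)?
[3, 3, 3, 2, 2, 1] (degrees: deg(1)=3, deg(2)=1, deg(3)=2, deg(4)=3, deg(5)=2, deg(6)=3)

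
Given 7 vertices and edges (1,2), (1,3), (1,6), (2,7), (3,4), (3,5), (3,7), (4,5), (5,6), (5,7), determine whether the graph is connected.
Yes (BFS from 1 visits [1, 2, 3, 6, 7, 4, 5] — all 7 vertices reached)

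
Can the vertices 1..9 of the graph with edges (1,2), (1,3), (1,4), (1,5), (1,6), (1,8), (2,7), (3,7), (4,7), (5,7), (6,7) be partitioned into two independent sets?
Yes. Partition: {1, 7, 9}, {2, 3, 4, 5, 6, 8}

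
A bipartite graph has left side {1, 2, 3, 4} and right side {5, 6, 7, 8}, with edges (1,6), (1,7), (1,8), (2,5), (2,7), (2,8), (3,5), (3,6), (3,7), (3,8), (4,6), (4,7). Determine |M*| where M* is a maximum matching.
4 (matching: (1,8), (2,7), (3,5), (4,6); upper bound min(|L|,|R|) = min(4,4) = 4)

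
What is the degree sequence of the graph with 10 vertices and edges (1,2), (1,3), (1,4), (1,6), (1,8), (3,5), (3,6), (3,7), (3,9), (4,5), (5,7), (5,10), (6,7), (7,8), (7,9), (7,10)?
[6, 5, 5, 4, 3, 2, 2, 2, 2, 1] (degrees: deg(1)=5, deg(2)=1, deg(3)=5, deg(4)=2, deg(5)=4, deg(6)=3, deg(7)=6, deg(8)=2, deg(9)=2, deg(10)=2)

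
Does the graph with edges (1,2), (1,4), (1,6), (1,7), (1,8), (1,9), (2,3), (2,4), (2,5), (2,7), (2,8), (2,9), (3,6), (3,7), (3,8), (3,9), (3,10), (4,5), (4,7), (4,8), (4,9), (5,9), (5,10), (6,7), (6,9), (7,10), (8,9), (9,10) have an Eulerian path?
Yes (the graph is connected and exactly 2 vertices have odd degree: {2, 8}; any Eulerian path must start and end at those)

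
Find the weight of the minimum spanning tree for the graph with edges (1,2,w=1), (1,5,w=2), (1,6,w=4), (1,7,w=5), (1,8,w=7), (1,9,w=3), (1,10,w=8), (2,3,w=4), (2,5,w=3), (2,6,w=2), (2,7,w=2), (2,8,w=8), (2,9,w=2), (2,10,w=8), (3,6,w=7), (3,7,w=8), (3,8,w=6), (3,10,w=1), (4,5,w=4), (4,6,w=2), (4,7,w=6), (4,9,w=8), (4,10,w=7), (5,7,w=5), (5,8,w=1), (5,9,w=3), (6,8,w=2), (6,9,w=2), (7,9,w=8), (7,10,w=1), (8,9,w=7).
14 (MST edges: (1,2,w=1), (1,5,w=2), (2,6,w=2), (2,7,w=2), (2,9,w=2), (3,10,w=1), (4,6,w=2), (5,8,w=1), (7,10,w=1); sum of weights 1 + 2 + 2 + 2 + 2 + 1 + 2 + 1 + 1 = 14)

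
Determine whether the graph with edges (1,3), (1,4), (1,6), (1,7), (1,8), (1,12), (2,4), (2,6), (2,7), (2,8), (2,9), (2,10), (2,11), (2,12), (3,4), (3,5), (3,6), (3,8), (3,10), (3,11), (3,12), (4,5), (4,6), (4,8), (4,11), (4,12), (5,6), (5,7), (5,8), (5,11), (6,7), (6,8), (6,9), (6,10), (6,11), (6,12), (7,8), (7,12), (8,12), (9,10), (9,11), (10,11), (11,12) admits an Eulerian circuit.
No (2 vertices have odd degree: {6, 10}; Eulerian circuit requires 0)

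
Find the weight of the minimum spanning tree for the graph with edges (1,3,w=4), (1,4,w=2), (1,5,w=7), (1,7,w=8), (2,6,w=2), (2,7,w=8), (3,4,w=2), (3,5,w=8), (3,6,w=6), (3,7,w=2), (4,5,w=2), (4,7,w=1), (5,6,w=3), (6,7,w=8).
12 (MST edges: (1,4,w=2), (2,6,w=2), (3,7,w=2), (4,5,w=2), (4,7,w=1), (5,6,w=3); sum of weights 2 + 2 + 2 + 2 + 1 + 3 = 12)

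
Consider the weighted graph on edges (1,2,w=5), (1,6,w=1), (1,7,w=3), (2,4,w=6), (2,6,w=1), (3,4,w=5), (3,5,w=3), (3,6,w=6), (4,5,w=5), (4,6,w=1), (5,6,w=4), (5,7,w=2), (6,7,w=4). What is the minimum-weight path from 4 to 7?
5 (path: 4 -> 6 -> 7; weights 1 + 4 = 5)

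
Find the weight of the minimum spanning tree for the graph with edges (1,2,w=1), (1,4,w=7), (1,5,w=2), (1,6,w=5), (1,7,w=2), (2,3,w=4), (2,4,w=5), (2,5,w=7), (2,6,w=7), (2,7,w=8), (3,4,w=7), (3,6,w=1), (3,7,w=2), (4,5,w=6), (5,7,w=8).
13 (MST edges: (1,2,w=1), (1,5,w=2), (1,7,w=2), (2,4,w=5), (3,6,w=1), (3,7,w=2); sum of weights 1 + 2 + 2 + 5 + 1 + 2 = 13)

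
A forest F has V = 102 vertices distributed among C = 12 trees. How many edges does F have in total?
90 (Each of the 12 component trees on V_i vertices has V_i - 1 edges; summing gives V - C = 102 - 12 = 90)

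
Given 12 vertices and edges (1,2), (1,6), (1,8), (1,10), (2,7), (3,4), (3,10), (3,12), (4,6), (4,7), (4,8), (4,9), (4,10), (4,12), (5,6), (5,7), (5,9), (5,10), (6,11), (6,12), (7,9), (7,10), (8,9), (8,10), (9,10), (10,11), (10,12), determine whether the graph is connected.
Yes (BFS from 1 visits [1, 2, 6, 8, 10, 7, 4, 5, 11, 12, 9, 3] — all 12 vertices reached)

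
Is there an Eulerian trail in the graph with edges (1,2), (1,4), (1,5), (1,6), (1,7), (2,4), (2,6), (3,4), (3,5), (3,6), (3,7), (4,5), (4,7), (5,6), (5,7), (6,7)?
No (6 vertices have odd degree: {1, 2, 4, 5, 6, 7}; Eulerian path requires 0 or 2)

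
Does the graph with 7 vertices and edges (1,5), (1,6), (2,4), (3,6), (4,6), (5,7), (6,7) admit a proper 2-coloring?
Yes. Partition: {1, 3, 4, 7}, {2, 5, 6}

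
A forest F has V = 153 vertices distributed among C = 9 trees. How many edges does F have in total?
144 (Each of the 9 component trees on V_i vertices has V_i - 1 edges; summing gives V - C = 153 - 9 = 144)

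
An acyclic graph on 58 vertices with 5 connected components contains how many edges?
53 (Each of the 5 component trees on V_i vertices has V_i - 1 edges; summing gives V - C = 58 - 5 = 53)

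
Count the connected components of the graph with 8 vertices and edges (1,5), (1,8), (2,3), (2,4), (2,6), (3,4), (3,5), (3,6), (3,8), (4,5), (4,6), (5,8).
2 (components: {1, 2, 3, 4, 5, 6, 8}, {7})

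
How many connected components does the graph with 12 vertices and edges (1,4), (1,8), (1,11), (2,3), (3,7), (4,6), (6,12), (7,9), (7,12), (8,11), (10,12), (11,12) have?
2 (components: {1, 2, 3, 4, 6, 7, 8, 9, 10, 11, 12}, {5})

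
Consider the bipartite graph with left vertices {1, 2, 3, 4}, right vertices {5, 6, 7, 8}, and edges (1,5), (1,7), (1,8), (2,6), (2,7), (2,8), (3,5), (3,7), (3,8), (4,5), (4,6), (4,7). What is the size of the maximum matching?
4 (matching: (1,8), (2,7), (3,5), (4,6); upper bound min(|L|,|R|) = min(4,4) = 4)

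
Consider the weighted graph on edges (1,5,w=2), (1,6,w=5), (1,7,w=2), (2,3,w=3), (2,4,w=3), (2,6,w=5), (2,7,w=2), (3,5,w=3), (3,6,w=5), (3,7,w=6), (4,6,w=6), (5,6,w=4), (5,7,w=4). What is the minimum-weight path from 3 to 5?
3 (path: 3 -> 5; weights 3 = 3)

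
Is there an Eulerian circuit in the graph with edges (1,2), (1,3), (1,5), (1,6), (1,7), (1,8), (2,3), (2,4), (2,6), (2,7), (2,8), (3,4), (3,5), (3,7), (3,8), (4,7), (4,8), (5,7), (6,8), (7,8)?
No (2 vertices have odd degree: {5, 6}; Eulerian circuit requires 0)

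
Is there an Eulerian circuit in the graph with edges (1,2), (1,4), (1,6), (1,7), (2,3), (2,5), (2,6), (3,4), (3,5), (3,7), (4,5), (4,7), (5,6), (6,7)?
Yes (the graph is connected and all 7 vertices have even degree)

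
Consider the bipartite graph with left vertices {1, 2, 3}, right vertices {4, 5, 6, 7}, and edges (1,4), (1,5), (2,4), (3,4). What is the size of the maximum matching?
2 (matching: (1,5), (2,4); upper bound min(|L|,|R|) = min(3,4) = 3)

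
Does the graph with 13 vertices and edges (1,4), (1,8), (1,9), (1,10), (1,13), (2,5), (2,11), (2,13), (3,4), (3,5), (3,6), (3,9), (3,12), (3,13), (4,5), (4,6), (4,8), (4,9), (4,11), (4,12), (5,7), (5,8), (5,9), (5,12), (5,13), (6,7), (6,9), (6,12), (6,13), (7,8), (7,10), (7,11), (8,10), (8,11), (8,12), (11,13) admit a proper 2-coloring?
No (odd cycle of length 3: 10 -> 1 -> 8 -> 10)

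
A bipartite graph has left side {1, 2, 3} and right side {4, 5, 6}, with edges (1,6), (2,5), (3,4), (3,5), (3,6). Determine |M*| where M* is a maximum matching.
3 (matching: (1,6), (2,5), (3,4); upper bound min(|L|,|R|) = min(3,3) = 3)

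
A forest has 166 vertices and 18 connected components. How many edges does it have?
148 (Each of the 18 component trees on V_i vertices has V_i - 1 edges; summing gives V - C = 166 - 18 = 148)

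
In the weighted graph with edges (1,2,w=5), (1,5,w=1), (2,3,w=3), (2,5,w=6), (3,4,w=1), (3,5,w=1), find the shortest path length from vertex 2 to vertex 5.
4 (path: 2 -> 3 -> 5; weights 3 + 1 = 4)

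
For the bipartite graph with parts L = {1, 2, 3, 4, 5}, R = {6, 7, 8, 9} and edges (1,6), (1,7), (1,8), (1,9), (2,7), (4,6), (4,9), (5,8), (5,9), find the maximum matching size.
4 (matching: (1,9), (2,7), (4,6), (5,8); upper bound min(|L|,|R|) = min(5,4) = 4)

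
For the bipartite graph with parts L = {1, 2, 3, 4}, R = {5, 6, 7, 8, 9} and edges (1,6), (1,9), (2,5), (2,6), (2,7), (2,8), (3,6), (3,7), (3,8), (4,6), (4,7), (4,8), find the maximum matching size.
4 (matching: (1,9), (2,8), (3,7), (4,6); upper bound min(|L|,|R|) = min(4,5) = 4)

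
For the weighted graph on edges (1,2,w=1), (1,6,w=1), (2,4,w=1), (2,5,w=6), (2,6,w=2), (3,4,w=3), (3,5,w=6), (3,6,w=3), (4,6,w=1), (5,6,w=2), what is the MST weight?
8 (MST edges: (1,2,w=1), (1,6,w=1), (2,4,w=1), (3,6,w=3), (5,6,w=2); sum of weights 1 + 1 + 1 + 3 + 2 = 8)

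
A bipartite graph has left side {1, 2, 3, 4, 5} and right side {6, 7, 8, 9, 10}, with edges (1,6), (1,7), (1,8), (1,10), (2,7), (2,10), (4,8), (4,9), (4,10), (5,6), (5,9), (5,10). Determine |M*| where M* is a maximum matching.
4 (matching: (1,10), (2,7), (4,8), (5,9); upper bound min(|L|,|R|) = min(5,5) = 5)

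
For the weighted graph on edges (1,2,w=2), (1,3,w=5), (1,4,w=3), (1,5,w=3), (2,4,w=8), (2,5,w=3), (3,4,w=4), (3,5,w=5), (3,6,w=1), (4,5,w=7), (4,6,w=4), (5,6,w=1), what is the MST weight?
10 (MST edges: (1,2,w=2), (1,4,w=3), (1,5,w=3), (3,6,w=1), (5,6,w=1); sum of weights 2 + 3 + 3 + 1 + 1 = 10)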